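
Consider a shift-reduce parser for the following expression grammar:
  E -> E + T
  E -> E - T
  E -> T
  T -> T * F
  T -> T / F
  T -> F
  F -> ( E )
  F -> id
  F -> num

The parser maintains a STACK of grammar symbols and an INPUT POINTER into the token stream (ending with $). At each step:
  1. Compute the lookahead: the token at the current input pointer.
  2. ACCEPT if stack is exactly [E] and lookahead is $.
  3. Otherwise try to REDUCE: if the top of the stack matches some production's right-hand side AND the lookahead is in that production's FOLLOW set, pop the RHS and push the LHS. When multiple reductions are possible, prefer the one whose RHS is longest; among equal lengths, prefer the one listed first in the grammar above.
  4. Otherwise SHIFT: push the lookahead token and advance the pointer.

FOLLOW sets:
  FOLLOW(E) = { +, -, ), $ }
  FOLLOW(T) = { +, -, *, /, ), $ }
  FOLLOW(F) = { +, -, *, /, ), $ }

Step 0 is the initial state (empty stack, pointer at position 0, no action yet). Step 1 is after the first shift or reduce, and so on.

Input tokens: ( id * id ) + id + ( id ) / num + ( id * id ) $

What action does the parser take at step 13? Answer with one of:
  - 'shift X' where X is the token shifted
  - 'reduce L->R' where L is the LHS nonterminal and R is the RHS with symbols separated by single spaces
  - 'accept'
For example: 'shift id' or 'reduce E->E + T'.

Answer: reduce E->T

Derivation:
Step 1: shift (. Stack=[(] ptr=1 lookahead=id remaining=[id * id ) + id + ( id ) / num + ( id * id ) $]
Step 2: shift id. Stack=[( id] ptr=2 lookahead=* remaining=[* id ) + id + ( id ) / num + ( id * id ) $]
Step 3: reduce F->id. Stack=[( F] ptr=2 lookahead=* remaining=[* id ) + id + ( id ) / num + ( id * id ) $]
Step 4: reduce T->F. Stack=[( T] ptr=2 lookahead=* remaining=[* id ) + id + ( id ) / num + ( id * id ) $]
Step 5: shift *. Stack=[( T *] ptr=3 lookahead=id remaining=[id ) + id + ( id ) / num + ( id * id ) $]
Step 6: shift id. Stack=[( T * id] ptr=4 lookahead=) remaining=[) + id + ( id ) / num + ( id * id ) $]
Step 7: reduce F->id. Stack=[( T * F] ptr=4 lookahead=) remaining=[) + id + ( id ) / num + ( id * id ) $]
Step 8: reduce T->T * F. Stack=[( T] ptr=4 lookahead=) remaining=[) + id + ( id ) / num + ( id * id ) $]
Step 9: reduce E->T. Stack=[( E] ptr=4 lookahead=) remaining=[) + id + ( id ) / num + ( id * id ) $]
Step 10: shift ). Stack=[( E )] ptr=5 lookahead=+ remaining=[+ id + ( id ) / num + ( id * id ) $]
Step 11: reduce F->( E ). Stack=[F] ptr=5 lookahead=+ remaining=[+ id + ( id ) / num + ( id * id ) $]
Step 12: reduce T->F. Stack=[T] ptr=5 lookahead=+ remaining=[+ id + ( id ) / num + ( id * id ) $]
Step 13: reduce E->T. Stack=[E] ptr=5 lookahead=+ remaining=[+ id + ( id ) / num + ( id * id ) $]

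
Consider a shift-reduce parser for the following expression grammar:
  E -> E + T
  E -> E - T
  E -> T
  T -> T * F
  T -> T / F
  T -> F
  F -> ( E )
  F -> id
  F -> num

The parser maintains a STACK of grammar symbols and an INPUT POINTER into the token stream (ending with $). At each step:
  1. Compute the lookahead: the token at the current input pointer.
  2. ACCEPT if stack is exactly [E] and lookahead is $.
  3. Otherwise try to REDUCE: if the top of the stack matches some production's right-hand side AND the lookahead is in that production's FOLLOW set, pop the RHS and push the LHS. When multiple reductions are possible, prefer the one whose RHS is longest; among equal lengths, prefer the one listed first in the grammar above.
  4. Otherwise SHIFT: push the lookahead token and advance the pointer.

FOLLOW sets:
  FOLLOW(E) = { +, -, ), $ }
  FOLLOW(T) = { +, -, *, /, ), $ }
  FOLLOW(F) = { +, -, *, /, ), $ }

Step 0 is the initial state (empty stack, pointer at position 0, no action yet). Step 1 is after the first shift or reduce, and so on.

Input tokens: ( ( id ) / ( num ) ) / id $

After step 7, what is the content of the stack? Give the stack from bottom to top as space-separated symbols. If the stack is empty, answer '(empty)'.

Step 1: shift (. Stack=[(] ptr=1 lookahead=( remaining=[( id ) / ( num ) ) / id $]
Step 2: shift (. Stack=[( (] ptr=2 lookahead=id remaining=[id ) / ( num ) ) / id $]
Step 3: shift id. Stack=[( ( id] ptr=3 lookahead=) remaining=[) / ( num ) ) / id $]
Step 4: reduce F->id. Stack=[( ( F] ptr=3 lookahead=) remaining=[) / ( num ) ) / id $]
Step 5: reduce T->F. Stack=[( ( T] ptr=3 lookahead=) remaining=[) / ( num ) ) / id $]
Step 6: reduce E->T. Stack=[( ( E] ptr=3 lookahead=) remaining=[) / ( num ) ) / id $]
Step 7: shift ). Stack=[( ( E )] ptr=4 lookahead=/ remaining=[/ ( num ) ) / id $]

Answer: ( ( E )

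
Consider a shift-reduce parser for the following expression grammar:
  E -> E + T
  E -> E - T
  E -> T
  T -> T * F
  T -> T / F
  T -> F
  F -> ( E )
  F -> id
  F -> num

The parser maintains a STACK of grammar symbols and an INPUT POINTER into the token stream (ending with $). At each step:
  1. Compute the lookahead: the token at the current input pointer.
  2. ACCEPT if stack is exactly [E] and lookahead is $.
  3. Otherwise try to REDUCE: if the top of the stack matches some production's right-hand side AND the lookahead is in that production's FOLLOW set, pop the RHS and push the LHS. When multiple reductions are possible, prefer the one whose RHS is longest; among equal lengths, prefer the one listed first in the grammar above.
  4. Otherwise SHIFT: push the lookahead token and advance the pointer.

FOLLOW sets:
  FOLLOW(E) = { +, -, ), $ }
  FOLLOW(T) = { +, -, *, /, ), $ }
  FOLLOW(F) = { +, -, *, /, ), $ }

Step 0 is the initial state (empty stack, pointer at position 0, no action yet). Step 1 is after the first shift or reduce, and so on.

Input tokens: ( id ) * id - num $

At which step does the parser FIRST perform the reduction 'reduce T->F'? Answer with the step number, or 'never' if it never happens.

Answer: 4

Derivation:
Step 1: shift (. Stack=[(] ptr=1 lookahead=id remaining=[id ) * id - num $]
Step 2: shift id. Stack=[( id] ptr=2 lookahead=) remaining=[) * id - num $]
Step 3: reduce F->id. Stack=[( F] ptr=2 lookahead=) remaining=[) * id - num $]
Step 4: reduce T->F. Stack=[( T] ptr=2 lookahead=) remaining=[) * id - num $]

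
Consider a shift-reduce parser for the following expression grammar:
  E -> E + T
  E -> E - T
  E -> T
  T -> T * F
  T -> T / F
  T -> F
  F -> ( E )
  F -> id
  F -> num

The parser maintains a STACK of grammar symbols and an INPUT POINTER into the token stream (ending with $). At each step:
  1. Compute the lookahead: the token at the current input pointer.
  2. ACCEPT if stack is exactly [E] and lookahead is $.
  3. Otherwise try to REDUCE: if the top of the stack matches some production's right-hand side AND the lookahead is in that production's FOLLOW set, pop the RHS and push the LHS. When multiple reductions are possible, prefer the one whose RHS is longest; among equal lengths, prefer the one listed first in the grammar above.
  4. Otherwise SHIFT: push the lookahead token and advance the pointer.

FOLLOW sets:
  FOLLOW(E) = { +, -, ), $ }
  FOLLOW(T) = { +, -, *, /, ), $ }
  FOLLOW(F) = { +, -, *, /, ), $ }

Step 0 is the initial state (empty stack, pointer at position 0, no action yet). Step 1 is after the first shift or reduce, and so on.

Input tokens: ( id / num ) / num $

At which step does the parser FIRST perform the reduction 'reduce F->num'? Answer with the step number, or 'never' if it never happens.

Step 1: shift (. Stack=[(] ptr=1 lookahead=id remaining=[id / num ) / num $]
Step 2: shift id. Stack=[( id] ptr=2 lookahead=/ remaining=[/ num ) / num $]
Step 3: reduce F->id. Stack=[( F] ptr=2 lookahead=/ remaining=[/ num ) / num $]
Step 4: reduce T->F. Stack=[( T] ptr=2 lookahead=/ remaining=[/ num ) / num $]
Step 5: shift /. Stack=[( T /] ptr=3 lookahead=num remaining=[num ) / num $]
Step 6: shift num. Stack=[( T / num] ptr=4 lookahead=) remaining=[) / num $]
Step 7: reduce F->num. Stack=[( T / F] ptr=4 lookahead=) remaining=[) / num $]

Answer: 7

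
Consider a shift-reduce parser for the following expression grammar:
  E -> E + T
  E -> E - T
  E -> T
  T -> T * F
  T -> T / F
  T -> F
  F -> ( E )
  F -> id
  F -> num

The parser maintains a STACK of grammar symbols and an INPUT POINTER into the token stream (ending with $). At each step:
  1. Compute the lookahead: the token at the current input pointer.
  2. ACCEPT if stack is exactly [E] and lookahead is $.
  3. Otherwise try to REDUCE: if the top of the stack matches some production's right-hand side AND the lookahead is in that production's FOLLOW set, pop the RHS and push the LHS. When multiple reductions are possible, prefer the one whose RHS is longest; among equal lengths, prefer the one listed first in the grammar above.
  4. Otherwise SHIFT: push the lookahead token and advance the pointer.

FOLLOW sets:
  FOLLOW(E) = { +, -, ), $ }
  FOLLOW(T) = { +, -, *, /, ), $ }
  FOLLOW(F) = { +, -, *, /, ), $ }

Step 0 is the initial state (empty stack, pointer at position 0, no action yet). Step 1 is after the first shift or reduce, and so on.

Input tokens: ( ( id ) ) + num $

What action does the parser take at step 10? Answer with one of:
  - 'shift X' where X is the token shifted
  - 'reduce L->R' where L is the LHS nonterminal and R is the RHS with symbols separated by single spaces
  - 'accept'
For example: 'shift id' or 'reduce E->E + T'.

Answer: reduce E->T

Derivation:
Step 1: shift (. Stack=[(] ptr=1 lookahead=( remaining=[( id ) ) + num $]
Step 2: shift (. Stack=[( (] ptr=2 lookahead=id remaining=[id ) ) + num $]
Step 3: shift id. Stack=[( ( id] ptr=3 lookahead=) remaining=[) ) + num $]
Step 4: reduce F->id. Stack=[( ( F] ptr=3 lookahead=) remaining=[) ) + num $]
Step 5: reduce T->F. Stack=[( ( T] ptr=3 lookahead=) remaining=[) ) + num $]
Step 6: reduce E->T. Stack=[( ( E] ptr=3 lookahead=) remaining=[) ) + num $]
Step 7: shift ). Stack=[( ( E )] ptr=4 lookahead=) remaining=[) + num $]
Step 8: reduce F->( E ). Stack=[( F] ptr=4 lookahead=) remaining=[) + num $]
Step 9: reduce T->F. Stack=[( T] ptr=4 lookahead=) remaining=[) + num $]
Step 10: reduce E->T. Stack=[( E] ptr=4 lookahead=) remaining=[) + num $]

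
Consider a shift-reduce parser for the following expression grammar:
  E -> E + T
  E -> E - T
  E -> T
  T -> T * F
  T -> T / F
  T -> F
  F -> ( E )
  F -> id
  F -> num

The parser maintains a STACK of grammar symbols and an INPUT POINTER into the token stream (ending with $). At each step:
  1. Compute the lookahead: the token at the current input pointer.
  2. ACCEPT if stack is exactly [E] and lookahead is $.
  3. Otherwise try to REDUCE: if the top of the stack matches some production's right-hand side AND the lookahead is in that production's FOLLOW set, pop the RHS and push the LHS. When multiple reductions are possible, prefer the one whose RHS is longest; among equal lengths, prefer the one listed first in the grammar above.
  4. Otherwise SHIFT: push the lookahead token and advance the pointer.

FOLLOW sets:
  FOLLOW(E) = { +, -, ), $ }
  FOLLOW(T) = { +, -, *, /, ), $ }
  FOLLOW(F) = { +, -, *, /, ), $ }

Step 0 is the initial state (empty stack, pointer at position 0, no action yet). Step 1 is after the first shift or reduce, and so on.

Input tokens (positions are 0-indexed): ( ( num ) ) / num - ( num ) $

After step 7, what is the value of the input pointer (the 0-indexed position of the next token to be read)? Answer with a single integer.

Answer: 4

Derivation:
Step 1: shift (. Stack=[(] ptr=1 lookahead=( remaining=[( num ) ) / num - ( num ) $]
Step 2: shift (. Stack=[( (] ptr=2 lookahead=num remaining=[num ) ) / num - ( num ) $]
Step 3: shift num. Stack=[( ( num] ptr=3 lookahead=) remaining=[) ) / num - ( num ) $]
Step 4: reduce F->num. Stack=[( ( F] ptr=3 lookahead=) remaining=[) ) / num - ( num ) $]
Step 5: reduce T->F. Stack=[( ( T] ptr=3 lookahead=) remaining=[) ) / num - ( num ) $]
Step 6: reduce E->T. Stack=[( ( E] ptr=3 lookahead=) remaining=[) ) / num - ( num ) $]
Step 7: shift ). Stack=[( ( E )] ptr=4 lookahead=) remaining=[) / num - ( num ) $]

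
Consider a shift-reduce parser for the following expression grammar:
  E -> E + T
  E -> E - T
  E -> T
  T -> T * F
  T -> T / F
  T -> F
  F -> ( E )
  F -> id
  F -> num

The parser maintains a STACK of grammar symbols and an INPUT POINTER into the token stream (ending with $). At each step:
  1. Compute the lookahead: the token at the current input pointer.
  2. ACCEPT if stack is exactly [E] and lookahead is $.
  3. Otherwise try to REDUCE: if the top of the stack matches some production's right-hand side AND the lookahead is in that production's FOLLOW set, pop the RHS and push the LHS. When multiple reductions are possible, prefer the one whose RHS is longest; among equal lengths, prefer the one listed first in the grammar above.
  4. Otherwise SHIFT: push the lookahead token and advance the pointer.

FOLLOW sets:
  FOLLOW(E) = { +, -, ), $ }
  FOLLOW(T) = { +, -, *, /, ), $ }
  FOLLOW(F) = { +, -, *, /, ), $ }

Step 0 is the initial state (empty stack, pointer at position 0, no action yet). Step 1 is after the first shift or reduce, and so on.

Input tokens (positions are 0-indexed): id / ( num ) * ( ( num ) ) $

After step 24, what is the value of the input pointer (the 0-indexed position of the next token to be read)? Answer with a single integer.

Step 1: shift id. Stack=[id] ptr=1 lookahead=/ remaining=[/ ( num ) * ( ( num ) ) $]
Step 2: reduce F->id. Stack=[F] ptr=1 lookahead=/ remaining=[/ ( num ) * ( ( num ) ) $]
Step 3: reduce T->F. Stack=[T] ptr=1 lookahead=/ remaining=[/ ( num ) * ( ( num ) ) $]
Step 4: shift /. Stack=[T /] ptr=2 lookahead=( remaining=[( num ) * ( ( num ) ) $]
Step 5: shift (. Stack=[T / (] ptr=3 lookahead=num remaining=[num ) * ( ( num ) ) $]
Step 6: shift num. Stack=[T / ( num] ptr=4 lookahead=) remaining=[) * ( ( num ) ) $]
Step 7: reduce F->num. Stack=[T / ( F] ptr=4 lookahead=) remaining=[) * ( ( num ) ) $]
Step 8: reduce T->F. Stack=[T / ( T] ptr=4 lookahead=) remaining=[) * ( ( num ) ) $]
Step 9: reduce E->T. Stack=[T / ( E] ptr=4 lookahead=) remaining=[) * ( ( num ) ) $]
Step 10: shift ). Stack=[T / ( E )] ptr=5 lookahead=* remaining=[* ( ( num ) ) $]
Step 11: reduce F->( E ). Stack=[T / F] ptr=5 lookahead=* remaining=[* ( ( num ) ) $]
Step 12: reduce T->T / F. Stack=[T] ptr=5 lookahead=* remaining=[* ( ( num ) ) $]
Step 13: shift *. Stack=[T *] ptr=6 lookahead=( remaining=[( ( num ) ) $]
Step 14: shift (. Stack=[T * (] ptr=7 lookahead=( remaining=[( num ) ) $]
Step 15: shift (. Stack=[T * ( (] ptr=8 lookahead=num remaining=[num ) ) $]
Step 16: shift num. Stack=[T * ( ( num] ptr=9 lookahead=) remaining=[) ) $]
Step 17: reduce F->num. Stack=[T * ( ( F] ptr=9 lookahead=) remaining=[) ) $]
Step 18: reduce T->F. Stack=[T * ( ( T] ptr=9 lookahead=) remaining=[) ) $]
Step 19: reduce E->T. Stack=[T * ( ( E] ptr=9 lookahead=) remaining=[) ) $]
Step 20: shift ). Stack=[T * ( ( E )] ptr=10 lookahead=) remaining=[) $]
Step 21: reduce F->( E ). Stack=[T * ( F] ptr=10 lookahead=) remaining=[) $]
Step 22: reduce T->F. Stack=[T * ( T] ptr=10 lookahead=) remaining=[) $]
Step 23: reduce E->T. Stack=[T * ( E] ptr=10 lookahead=) remaining=[) $]
Step 24: shift ). Stack=[T * ( E )] ptr=11 lookahead=$ remaining=[$]

Answer: 11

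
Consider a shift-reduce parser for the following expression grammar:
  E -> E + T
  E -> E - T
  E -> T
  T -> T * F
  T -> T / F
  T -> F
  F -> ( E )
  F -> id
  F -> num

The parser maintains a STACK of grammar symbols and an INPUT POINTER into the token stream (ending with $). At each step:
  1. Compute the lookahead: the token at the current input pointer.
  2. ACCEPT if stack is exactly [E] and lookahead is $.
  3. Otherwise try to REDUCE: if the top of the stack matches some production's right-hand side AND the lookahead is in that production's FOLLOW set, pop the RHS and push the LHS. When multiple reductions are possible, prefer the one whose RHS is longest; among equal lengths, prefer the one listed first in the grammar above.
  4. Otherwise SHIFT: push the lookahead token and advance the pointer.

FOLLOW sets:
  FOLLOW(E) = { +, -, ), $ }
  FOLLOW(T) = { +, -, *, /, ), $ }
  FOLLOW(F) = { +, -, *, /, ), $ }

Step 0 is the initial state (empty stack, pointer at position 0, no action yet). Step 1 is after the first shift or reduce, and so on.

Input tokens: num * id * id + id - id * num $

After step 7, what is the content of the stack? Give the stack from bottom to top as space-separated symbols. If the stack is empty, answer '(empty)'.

Answer: T

Derivation:
Step 1: shift num. Stack=[num] ptr=1 lookahead=* remaining=[* id * id + id - id * num $]
Step 2: reduce F->num. Stack=[F] ptr=1 lookahead=* remaining=[* id * id + id - id * num $]
Step 3: reduce T->F. Stack=[T] ptr=1 lookahead=* remaining=[* id * id + id - id * num $]
Step 4: shift *. Stack=[T *] ptr=2 lookahead=id remaining=[id * id + id - id * num $]
Step 5: shift id. Stack=[T * id] ptr=3 lookahead=* remaining=[* id + id - id * num $]
Step 6: reduce F->id. Stack=[T * F] ptr=3 lookahead=* remaining=[* id + id - id * num $]
Step 7: reduce T->T * F. Stack=[T] ptr=3 lookahead=* remaining=[* id + id - id * num $]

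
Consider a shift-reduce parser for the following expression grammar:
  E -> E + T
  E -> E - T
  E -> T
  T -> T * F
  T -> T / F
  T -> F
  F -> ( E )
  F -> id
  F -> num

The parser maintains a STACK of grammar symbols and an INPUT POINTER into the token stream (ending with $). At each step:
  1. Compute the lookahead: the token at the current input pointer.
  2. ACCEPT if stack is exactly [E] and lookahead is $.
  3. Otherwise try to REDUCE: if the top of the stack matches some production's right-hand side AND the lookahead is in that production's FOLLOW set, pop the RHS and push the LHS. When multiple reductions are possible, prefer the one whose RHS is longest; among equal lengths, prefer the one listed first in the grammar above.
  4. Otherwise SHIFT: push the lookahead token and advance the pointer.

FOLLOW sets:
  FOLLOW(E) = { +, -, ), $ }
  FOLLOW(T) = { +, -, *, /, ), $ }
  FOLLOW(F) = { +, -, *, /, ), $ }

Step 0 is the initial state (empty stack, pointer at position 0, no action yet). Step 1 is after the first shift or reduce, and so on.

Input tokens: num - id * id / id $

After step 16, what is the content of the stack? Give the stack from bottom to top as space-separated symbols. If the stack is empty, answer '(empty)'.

Answer: E - T

Derivation:
Step 1: shift num. Stack=[num] ptr=1 lookahead=- remaining=[- id * id / id $]
Step 2: reduce F->num. Stack=[F] ptr=1 lookahead=- remaining=[- id * id / id $]
Step 3: reduce T->F. Stack=[T] ptr=1 lookahead=- remaining=[- id * id / id $]
Step 4: reduce E->T. Stack=[E] ptr=1 lookahead=- remaining=[- id * id / id $]
Step 5: shift -. Stack=[E -] ptr=2 lookahead=id remaining=[id * id / id $]
Step 6: shift id. Stack=[E - id] ptr=3 lookahead=* remaining=[* id / id $]
Step 7: reduce F->id. Stack=[E - F] ptr=3 lookahead=* remaining=[* id / id $]
Step 8: reduce T->F. Stack=[E - T] ptr=3 lookahead=* remaining=[* id / id $]
Step 9: shift *. Stack=[E - T *] ptr=4 lookahead=id remaining=[id / id $]
Step 10: shift id. Stack=[E - T * id] ptr=5 lookahead=/ remaining=[/ id $]
Step 11: reduce F->id. Stack=[E - T * F] ptr=5 lookahead=/ remaining=[/ id $]
Step 12: reduce T->T * F. Stack=[E - T] ptr=5 lookahead=/ remaining=[/ id $]
Step 13: shift /. Stack=[E - T /] ptr=6 lookahead=id remaining=[id $]
Step 14: shift id. Stack=[E - T / id] ptr=7 lookahead=$ remaining=[$]
Step 15: reduce F->id. Stack=[E - T / F] ptr=7 lookahead=$ remaining=[$]
Step 16: reduce T->T / F. Stack=[E - T] ptr=7 lookahead=$ remaining=[$]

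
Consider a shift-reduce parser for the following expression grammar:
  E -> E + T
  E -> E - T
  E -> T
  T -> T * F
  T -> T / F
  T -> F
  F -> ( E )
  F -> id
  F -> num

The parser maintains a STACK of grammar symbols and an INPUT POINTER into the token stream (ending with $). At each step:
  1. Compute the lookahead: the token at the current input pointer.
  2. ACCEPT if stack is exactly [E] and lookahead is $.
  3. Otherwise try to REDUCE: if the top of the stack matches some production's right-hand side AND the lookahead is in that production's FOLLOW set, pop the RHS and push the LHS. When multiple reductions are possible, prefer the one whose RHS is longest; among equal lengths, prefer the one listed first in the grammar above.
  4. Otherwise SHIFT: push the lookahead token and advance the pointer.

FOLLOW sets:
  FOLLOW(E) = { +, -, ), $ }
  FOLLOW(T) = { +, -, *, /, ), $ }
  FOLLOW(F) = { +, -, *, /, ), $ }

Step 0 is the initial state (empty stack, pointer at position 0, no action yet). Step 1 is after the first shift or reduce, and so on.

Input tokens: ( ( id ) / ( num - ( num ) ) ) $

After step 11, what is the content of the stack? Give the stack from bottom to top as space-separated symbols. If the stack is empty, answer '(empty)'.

Step 1: shift (. Stack=[(] ptr=1 lookahead=( remaining=[( id ) / ( num - ( num ) ) ) $]
Step 2: shift (. Stack=[( (] ptr=2 lookahead=id remaining=[id ) / ( num - ( num ) ) ) $]
Step 3: shift id. Stack=[( ( id] ptr=3 lookahead=) remaining=[) / ( num - ( num ) ) ) $]
Step 4: reduce F->id. Stack=[( ( F] ptr=3 lookahead=) remaining=[) / ( num - ( num ) ) ) $]
Step 5: reduce T->F. Stack=[( ( T] ptr=3 lookahead=) remaining=[) / ( num - ( num ) ) ) $]
Step 6: reduce E->T. Stack=[( ( E] ptr=3 lookahead=) remaining=[) / ( num - ( num ) ) ) $]
Step 7: shift ). Stack=[( ( E )] ptr=4 lookahead=/ remaining=[/ ( num - ( num ) ) ) $]
Step 8: reduce F->( E ). Stack=[( F] ptr=4 lookahead=/ remaining=[/ ( num - ( num ) ) ) $]
Step 9: reduce T->F. Stack=[( T] ptr=4 lookahead=/ remaining=[/ ( num - ( num ) ) ) $]
Step 10: shift /. Stack=[( T /] ptr=5 lookahead=( remaining=[( num - ( num ) ) ) $]
Step 11: shift (. Stack=[( T / (] ptr=6 lookahead=num remaining=[num - ( num ) ) ) $]

Answer: ( T / (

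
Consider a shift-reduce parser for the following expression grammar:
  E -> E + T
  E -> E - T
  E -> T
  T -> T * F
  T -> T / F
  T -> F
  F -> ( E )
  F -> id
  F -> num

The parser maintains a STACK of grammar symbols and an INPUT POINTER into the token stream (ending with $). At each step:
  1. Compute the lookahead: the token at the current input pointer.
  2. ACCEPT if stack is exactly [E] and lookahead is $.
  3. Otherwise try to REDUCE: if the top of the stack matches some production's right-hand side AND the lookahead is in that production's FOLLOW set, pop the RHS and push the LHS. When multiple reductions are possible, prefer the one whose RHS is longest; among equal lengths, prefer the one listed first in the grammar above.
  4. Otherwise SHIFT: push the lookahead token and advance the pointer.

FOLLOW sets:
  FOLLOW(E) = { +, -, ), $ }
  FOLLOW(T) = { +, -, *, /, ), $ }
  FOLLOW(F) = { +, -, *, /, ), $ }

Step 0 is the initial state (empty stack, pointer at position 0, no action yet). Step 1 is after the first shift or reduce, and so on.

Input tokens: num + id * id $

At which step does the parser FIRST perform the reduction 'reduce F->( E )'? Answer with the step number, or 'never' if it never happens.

Answer: never

Derivation:
Step 1: shift num. Stack=[num] ptr=1 lookahead=+ remaining=[+ id * id $]
Step 2: reduce F->num. Stack=[F] ptr=1 lookahead=+ remaining=[+ id * id $]
Step 3: reduce T->F. Stack=[T] ptr=1 lookahead=+ remaining=[+ id * id $]
Step 4: reduce E->T. Stack=[E] ptr=1 lookahead=+ remaining=[+ id * id $]
Step 5: shift +. Stack=[E +] ptr=2 lookahead=id remaining=[id * id $]
Step 6: shift id. Stack=[E + id] ptr=3 lookahead=* remaining=[* id $]
Step 7: reduce F->id. Stack=[E + F] ptr=3 lookahead=* remaining=[* id $]
Step 8: reduce T->F. Stack=[E + T] ptr=3 lookahead=* remaining=[* id $]
Step 9: shift *. Stack=[E + T *] ptr=4 lookahead=id remaining=[id $]
Step 10: shift id. Stack=[E + T * id] ptr=5 lookahead=$ remaining=[$]
Step 11: reduce F->id. Stack=[E + T * F] ptr=5 lookahead=$ remaining=[$]
Step 12: reduce T->T * F. Stack=[E + T] ptr=5 lookahead=$ remaining=[$]
Step 13: reduce E->E + T. Stack=[E] ptr=5 lookahead=$ remaining=[$]
Step 14: accept. Stack=[E] ptr=5 lookahead=$ remaining=[$]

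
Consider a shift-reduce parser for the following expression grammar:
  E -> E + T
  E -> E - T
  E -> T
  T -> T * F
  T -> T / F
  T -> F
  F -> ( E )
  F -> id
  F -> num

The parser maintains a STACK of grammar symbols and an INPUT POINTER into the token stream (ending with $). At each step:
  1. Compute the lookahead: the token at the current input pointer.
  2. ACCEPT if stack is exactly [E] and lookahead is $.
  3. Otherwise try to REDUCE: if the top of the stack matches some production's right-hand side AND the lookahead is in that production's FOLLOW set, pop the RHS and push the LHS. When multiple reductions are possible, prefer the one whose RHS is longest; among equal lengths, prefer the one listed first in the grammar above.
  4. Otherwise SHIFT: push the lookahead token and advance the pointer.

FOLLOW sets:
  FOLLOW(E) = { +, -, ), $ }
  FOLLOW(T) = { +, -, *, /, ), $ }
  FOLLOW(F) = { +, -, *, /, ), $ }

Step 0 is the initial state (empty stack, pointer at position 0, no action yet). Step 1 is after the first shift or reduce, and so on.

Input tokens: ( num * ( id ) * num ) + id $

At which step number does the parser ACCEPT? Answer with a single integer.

Answer: 28

Derivation:
Step 1: shift (. Stack=[(] ptr=1 lookahead=num remaining=[num * ( id ) * num ) + id $]
Step 2: shift num. Stack=[( num] ptr=2 lookahead=* remaining=[* ( id ) * num ) + id $]
Step 3: reduce F->num. Stack=[( F] ptr=2 lookahead=* remaining=[* ( id ) * num ) + id $]
Step 4: reduce T->F. Stack=[( T] ptr=2 lookahead=* remaining=[* ( id ) * num ) + id $]
Step 5: shift *. Stack=[( T *] ptr=3 lookahead=( remaining=[( id ) * num ) + id $]
Step 6: shift (. Stack=[( T * (] ptr=4 lookahead=id remaining=[id ) * num ) + id $]
Step 7: shift id. Stack=[( T * ( id] ptr=5 lookahead=) remaining=[) * num ) + id $]
Step 8: reduce F->id. Stack=[( T * ( F] ptr=5 lookahead=) remaining=[) * num ) + id $]
Step 9: reduce T->F. Stack=[( T * ( T] ptr=5 lookahead=) remaining=[) * num ) + id $]
Step 10: reduce E->T. Stack=[( T * ( E] ptr=5 lookahead=) remaining=[) * num ) + id $]
Step 11: shift ). Stack=[( T * ( E )] ptr=6 lookahead=* remaining=[* num ) + id $]
Step 12: reduce F->( E ). Stack=[( T * F] ptr=6 lookahead=* remaining=[* num ) + id $]
Step 13: reduce T->T * F. Stack=[( T] ptr=6 lookahead=* remaining=[* num ) + id $]
Step 14: shift *. Stack=[( T *] ptr=7 lookahead=num remaining=[num ) + id $]
Step 15: shift num. Stack=[( T * num] ptr=8 lookahead=) remaining=[) + id $]
Step 16: reduce F->num. Stack=[( T * F] ptr=8 lookahead=) remaining=[) + id $]
Step 17: reduce T->T * F. Stack=[( T] ptr=8 lookahead=) remaining=[) + id $]
Step 18: reduce E->T. Stack=[( E] ptr=8 lookahead=) remaining=[) + id $]
Step 19: shift ). Stack=[( E )] ptr=9 lookahead=+ remaining=[+ id $]
Step 20: reduce F->( E ). Stack=[F] ptr=9 lookahead=+ remaining=[+ id $]
Step 21: reduce T->F. Stack=[T] ptr=9 lookahead=+ remaining=[+ id $]
Step 22: reduce E->T. Stack=[E] ptr=9 lookahead=+ remaining=[+ id $]
Step 23: shift +. Stack=[E +] ptr=10 lookahead=id remaining=[id $]
Step 24: shift id. Stack=[E + id] ptr=11 lookahead=$ remaining=[$]
Step 25: reduce F->id. Stack=[E + F] ptr=11 lookahead=$ remaining=[$]
Step 26: reduce T->F. Stack=[E + T] ptr=11 lookahead=$ remaining=[$]
Step 27: reduce E->E + T. Stack=[E] ptr=11 lookahead=$ remaining=[$]
Step 28: accept. Stack=[E] ptr=11 lookahead=$ remaining=[$]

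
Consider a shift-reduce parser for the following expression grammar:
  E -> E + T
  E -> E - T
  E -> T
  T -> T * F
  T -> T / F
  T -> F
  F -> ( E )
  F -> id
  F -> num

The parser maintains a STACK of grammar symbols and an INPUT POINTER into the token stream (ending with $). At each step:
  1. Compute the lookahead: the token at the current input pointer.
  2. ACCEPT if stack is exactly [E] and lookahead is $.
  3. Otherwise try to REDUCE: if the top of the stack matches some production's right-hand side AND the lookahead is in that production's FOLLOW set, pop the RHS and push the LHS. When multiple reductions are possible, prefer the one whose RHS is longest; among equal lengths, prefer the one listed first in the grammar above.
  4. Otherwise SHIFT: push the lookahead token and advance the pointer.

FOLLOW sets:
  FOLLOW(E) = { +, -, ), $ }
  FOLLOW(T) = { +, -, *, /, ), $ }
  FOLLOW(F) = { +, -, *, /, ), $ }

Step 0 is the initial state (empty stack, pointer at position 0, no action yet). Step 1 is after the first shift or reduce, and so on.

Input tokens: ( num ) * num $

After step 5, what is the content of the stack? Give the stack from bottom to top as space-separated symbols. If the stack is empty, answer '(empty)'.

Answer: ( E

Derivation:
Step 1: shift (. Stack=[(] ptr=1 lookahead=num remaining=[num ) * num $]
Step 2: shift num. Stack=[( num] ptr=2 lookahead=) remaining=[) * num $]
Step 3: reduce F->num. Stack=[( F] ptr=2 lookahead=) remaining=[) * num $]
Step 4: reduce T->F. Stack=[( T] ptr=2 lookahead=) remaining=[) * num $]
Step 5: reduce E->T. Stack=[( E] ptr=2 lookahead=) remaining=[) * num $]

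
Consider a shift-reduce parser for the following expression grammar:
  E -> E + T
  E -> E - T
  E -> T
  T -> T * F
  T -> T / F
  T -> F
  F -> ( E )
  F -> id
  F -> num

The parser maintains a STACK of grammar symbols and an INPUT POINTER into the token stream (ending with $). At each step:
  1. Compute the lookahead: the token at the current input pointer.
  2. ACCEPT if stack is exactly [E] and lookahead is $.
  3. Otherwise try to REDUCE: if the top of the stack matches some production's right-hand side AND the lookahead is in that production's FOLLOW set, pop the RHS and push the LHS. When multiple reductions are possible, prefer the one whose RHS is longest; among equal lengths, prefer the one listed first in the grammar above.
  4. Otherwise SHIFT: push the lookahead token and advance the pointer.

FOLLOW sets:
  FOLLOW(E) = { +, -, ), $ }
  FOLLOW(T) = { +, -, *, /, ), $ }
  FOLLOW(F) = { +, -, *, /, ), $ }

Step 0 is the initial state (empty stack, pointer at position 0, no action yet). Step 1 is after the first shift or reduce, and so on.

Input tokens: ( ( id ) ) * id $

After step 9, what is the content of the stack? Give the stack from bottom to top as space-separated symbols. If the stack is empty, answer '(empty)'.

Step 1: shift (. Stack=[(] ptr=1 lookahead=( remaining=[( id ) ) * id $]
Step 2: shift (. Stack=[( (] ptr=2 lookahead=id remaining=[id ) ) * id $]
Step 3: shift id. Stack=[( ( id] ptr=3 lookahead=) remaining=[) ) * id $]
Step 4: reduce F->id. Stack=[( ( F] ptr=3 lookahead=) remaining=[) ) * id $]
Step 5: reduce T->F. Stack=[( ( T] ptr=3 lookahead=) remaining=[) ) * id $]
Step 6: reduce E->T. Stack=[( ( E] ptr=3 lookahead=) remaining=[) ) * id $]
Step 7: shift ). Stack=[( ( E )] ptr=4 lookahead=) remaining=[) * id $]
Step 8: reduce F->( E ). Stack=[( F] ptr=4 lookahead=) remaining=[) * id $]
Step 9: reduce T->F. Stack=[( T] ptr=4 lookahead=) remaining=[) * id $]

Answer: ( T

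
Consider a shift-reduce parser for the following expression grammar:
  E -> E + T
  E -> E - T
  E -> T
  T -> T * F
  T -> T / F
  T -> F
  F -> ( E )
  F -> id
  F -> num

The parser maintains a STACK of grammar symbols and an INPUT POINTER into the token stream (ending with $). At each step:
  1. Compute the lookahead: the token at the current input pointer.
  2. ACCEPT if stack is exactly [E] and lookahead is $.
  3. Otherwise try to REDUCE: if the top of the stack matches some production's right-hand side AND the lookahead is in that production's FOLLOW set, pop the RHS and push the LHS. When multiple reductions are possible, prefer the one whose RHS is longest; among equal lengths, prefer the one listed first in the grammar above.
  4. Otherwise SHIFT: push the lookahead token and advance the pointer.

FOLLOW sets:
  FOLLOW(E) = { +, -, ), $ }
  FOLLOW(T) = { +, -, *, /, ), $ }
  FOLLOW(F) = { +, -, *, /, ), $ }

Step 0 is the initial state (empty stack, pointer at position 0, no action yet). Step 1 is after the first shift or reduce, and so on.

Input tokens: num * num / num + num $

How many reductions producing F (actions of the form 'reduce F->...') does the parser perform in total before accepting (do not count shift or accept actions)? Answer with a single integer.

Step 1: shift num. Stack=[num] ptr=1 lookahead=* remaining=[* num / num + num $]
Step 2: reduce F->num. Stack=[F] ptr=1 lookahead=* remaining=[* num / num + num $]
Step 3: reduce T->F. Stack=[T] ptr=1 lookahead=* remaining=[* num / num + num $]
Step 4: shift *. Stack=[T *] ptr=2 lookahead=num remaining=[num / num + num $]
Step 5: shift num. Stack=[T * num] ptr=3 lookahead=/ remaining=[/ num + num $]
Step 6: reduce F->num. Stack=[T * F] ptr=3 lookahead=/ remaining=[/ num + num $]
Step 7: reduce T->T * F. Stack=[T] ptr=3 lookahead=/ remaining=[/ num + num $]
Step 8: shift /. Stack=[T /] ptr=4 lookahead=num remaining=[num + num $]
Step 9: shift num. Stack=[T / num] ptr=5 lookahead=+ remaining=[+ num $]
Step 10: reduce F->num. Stack=[T / F] ptr=5 lookahead=+ remaining=[+ num $]
Step 11: reduce T->T / F. Stack=[T] ptr=5 lookahead=+ remaining=[+ num $]
Step 12: reduce E->T. Stack=[E] ptr=5 lookahead=+ remaining=[+ num $]
Step 13: shift +. Stack=[E +] ptr=6 lookahead=num remaining=[num $]
Step 14: shift num. Stack=[E + num] ptr=7 lookahead=$ remaining=[$]
Step 15: reduce F->num. Stack=[E + F] ptr=7 lookahead=$ remaining=[$]
Step 16: reduce T->F. Stack=[E + T] ptr=7 lookahead=$ remaining=[$]
Step 17: reduce E->E + T. Stack=[E] ptr=7 lookahead=$ remaining=[$]
Step 18: accept. Stack=[E] ptr=7 lookahead=$ remaining=[$]

Answer: 4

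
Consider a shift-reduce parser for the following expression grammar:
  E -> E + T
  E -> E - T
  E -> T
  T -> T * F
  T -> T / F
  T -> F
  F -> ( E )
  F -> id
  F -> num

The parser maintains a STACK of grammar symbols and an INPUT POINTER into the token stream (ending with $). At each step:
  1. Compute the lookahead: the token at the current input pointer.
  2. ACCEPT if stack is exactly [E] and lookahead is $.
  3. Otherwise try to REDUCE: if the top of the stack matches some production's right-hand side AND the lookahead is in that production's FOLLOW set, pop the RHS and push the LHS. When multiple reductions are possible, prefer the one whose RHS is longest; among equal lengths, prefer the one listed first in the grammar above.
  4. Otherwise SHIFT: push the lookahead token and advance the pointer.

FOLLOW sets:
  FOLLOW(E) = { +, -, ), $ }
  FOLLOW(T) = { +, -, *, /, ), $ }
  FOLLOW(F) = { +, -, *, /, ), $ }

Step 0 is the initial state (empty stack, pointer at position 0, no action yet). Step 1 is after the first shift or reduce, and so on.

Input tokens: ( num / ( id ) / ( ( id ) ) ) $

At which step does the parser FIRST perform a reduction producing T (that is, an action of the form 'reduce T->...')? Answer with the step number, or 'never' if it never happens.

Step 1: shift (. Stack=[(] ptr=1 lookahead=num remaining=[num / ( id ) / ( ( id ) ) ) $]
Step 2: shift num. Stack=[( num] ptr=2 lookahead=/ remaining=[/ ( id ) / ( ( id ) ) ) $]
Step 3: reduce F->num. Stack=[( F] ptr=2 lookahead=/ remaining=[/ ( id ) / ( ( id ) ) ) $]
Step 4: reduce T->F. Stack=[( T] ptr=2 lookahead=/ remaining=[/ ( id ) / ( ( id ) ) ) $]

Answer: 4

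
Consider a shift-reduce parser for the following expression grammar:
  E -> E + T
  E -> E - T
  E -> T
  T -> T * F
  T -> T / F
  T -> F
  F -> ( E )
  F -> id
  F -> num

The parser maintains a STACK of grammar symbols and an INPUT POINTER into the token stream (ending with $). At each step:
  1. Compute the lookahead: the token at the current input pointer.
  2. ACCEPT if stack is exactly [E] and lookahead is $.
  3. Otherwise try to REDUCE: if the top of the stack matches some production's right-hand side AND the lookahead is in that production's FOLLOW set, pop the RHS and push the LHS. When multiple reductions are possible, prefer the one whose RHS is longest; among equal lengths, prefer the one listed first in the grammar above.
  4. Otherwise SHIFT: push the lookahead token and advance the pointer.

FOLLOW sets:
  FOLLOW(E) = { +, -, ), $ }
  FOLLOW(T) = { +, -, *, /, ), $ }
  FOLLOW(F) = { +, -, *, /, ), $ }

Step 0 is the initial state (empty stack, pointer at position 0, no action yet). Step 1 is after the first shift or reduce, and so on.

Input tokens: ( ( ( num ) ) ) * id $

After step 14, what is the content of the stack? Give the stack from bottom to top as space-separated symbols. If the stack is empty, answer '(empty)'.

Answer: ( T

Derivation:
Step 1: shift (. Stack=[(] ptr=1 lookahead=( remaining=[( ( num ) ) ) * id $]
Step 2: shift (. Stack=[( (] ptr=2 lookahead=( remaining=[( num ) ) ) * id $]
Step 3: shift (. Stack=[( ( (] ptr=3 lookahead=num remaining=[num ) ) ) * id $]
Step 4: shift num. Stack=[( ( ( num] ptr=4 lookahead=) remaining=[) ) ) * id $]
Step 5: reduce F->num. Stack=[( ( ( F] ptr=4 lookahead=) remaining=[) ) ) * id $]
Step 6: reduce T->F. Stack=[( ( ( T] ptr=4 lookahead=) remaining=[) ) ) * id $]
Step 7: reduce E->T. Stack=[( ( ( E] ptr=4 lookahead=) remaining=[) ) ) * id $]
Step 8: shift ). Stack=[( ( ( E )] ptr=5 lookahead=) remaining=[) ) * id $]
Step 9: reduce F->( E ). Stack=[( ( F] ptr=5 lookahead=) remaining=[) ) * id $]
Step 10: reduce T->F. Stack=[( ( T] ptr=5 lookahead=) remaining=[) ) * id $]
Step 11: reduce E->T. Stack=[( ( E] ptr=5 lookahead=) remaining=[) ) * id $]
Step 12: shift ). Stack=[( ( E )] ptr=6 lookahead=) remaining=[) * id $]
Step 13: reduce F->( E ). Stack=[( F] ptr=6 lookahead=) remaining=[) * id $]
Step 14: reduce T->F. Stack=[( T] ptr=6 lookahead=) remaining=[) * id $]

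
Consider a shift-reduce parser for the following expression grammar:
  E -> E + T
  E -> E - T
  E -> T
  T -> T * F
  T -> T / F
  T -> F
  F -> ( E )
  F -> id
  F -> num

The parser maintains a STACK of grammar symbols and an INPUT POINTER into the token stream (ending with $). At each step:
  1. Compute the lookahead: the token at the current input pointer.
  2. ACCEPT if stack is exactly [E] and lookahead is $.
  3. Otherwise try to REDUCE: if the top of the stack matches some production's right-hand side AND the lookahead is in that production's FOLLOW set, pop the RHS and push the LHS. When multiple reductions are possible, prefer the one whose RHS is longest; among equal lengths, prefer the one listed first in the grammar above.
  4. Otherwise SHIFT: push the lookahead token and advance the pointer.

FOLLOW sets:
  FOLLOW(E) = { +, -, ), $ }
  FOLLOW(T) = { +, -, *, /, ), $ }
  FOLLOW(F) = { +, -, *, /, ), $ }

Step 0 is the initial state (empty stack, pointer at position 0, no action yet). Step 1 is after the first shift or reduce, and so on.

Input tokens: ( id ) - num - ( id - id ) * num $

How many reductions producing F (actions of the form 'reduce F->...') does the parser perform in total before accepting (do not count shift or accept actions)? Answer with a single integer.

Answer: 7

Derivation:
Step 1: shift (. Stack=[(] ptr=1 lookahead=id remaining=[id ) - num - ( id - id ) * num $]
Step 2: shift id. Stack=[( id] ptr=2 lookahead=) remaining=[) - num - ( id - id ) * num $]
Step 3: reduce F->id. Stack=[( F] ptr=2 lookahead=) remaining=[) - num - ( id - id ) * num $]
Step 4: reduce T->F. Stack=[( T] ptr=2 lookahead=) remaining=[) - num - ( id - id ) * num $]
Step 5: reduce E->T. Stack=[( E] ptr=2 lookahead=) remaining=[) - num - ( id - id ) * num $]
Step 6: shift ). Stack=[( E )] ptr=3 lookahead=- remaining=[- num - ( id - id ) * num $]
Step 7: reduce F->( E ). Stack=[F] ptr=3 lookahead=- remaining=[- num - ( id - id ) * num $]
Step 8: reduce T->F. Stack=[T] ptr=3 lookahead=- remaining=[- num - ( id - id ) * num $]
Step 9: reduce E->T. Stack=[E] ptr=3 lookahead=- remaining=[- num - ( id - id ) * num $]
Step 10: shift -. Stack=[E -] ptr=4 lookahead=num remaining=[num - ( id - id ) * num $]
Step 11: shift num. Stack=[E - num] ptr=5 lookahead=- remaining=[- ( id - id ) * num $]
Step 12: reduce F->num. Stack=[E - F] ptr=5 lookahead=- remaining=[- ( id - id ) * num $]
Step 13: reduce T->F. Stack=[E - T] ptr=5 lookahead=- remaining=[- ( id - id ) * num $]
Step 14: reduce E->E - T. Stack=[E] ptr=5 lookahead=- remaining=[- ( id - id ) * num $]
Step 15: shift -. Stack=[E -] ptr=6 lookahead=( remaining=[( id - id ) * num $]
Step 16: shift (. Stack=[E - (] ptr=7 lookahead=id remaining=[id - id ) * num $]
Step 17: shift id. Stack=[E - ( id] ptr=8 lookahead=- remaining=[- id ) * num $]
Step 18: reduce F->id. Stack=[E - ( F] ptr=8 lookahead=- remaining=[- id ) * num $]
Step 19: reduce T->F. Stack=[E - ( T] ptr=8 lookahead=- remaining=[- id ) * num $]
Step 20: reduce E->T. Stack=[E - ( E] ptr=8 lookahead=- remaining=[- id ) * num $]
Step 21: shift -. Stack=[E - ( E -] ptr=9 lookahead=id remaining=[id ) * num $]
Step 22: shift id. Stack=[E - ( E - id] ptr=10 lookahead=) remaining=[) * num $]
Step 23: reduce F->id. Stack=[E - ( E - F] ptr=10 lookahead=) remaining=[) * num $]
Step 24: reduce T->F. Stack=[E - ( E - T] ptr=10 lookahead=) remaining=[) * num $]
Step 25: reduce E->E - T. Stack=[E - ( E] ptr=10 lookahead=) remaining=[) * num $]
Step 26: shift ). Stack=[E - ( E )] ptr=11 lookahead=* remaining=[* num $]
Step 27: reduce F->( E ). Stack=[E - F] ptr=11 lookahead=* remaining=[* num $]
Step 28: reduce T->F. Stack=[E - T] ptr=11 lookahead=* remaining=[* num $]
Step 29: shift *. Stack=[E - T *] ptr=12 lookahead=num remaining=[num $]
Step 30: shift num. Stack=[E - T * num] ptr=13 lookahead=$ remaining=[$]
Step 31: reduce F->num. Stack=[E - T * F] ptr=13 lookahead=$ remaining=[$]
Step 32: reduce T->T * F. Stack=[E - T] ptr=13 lookahead=$ remaining=[$]
Step 33: reduce E->E - T. Stack=[E] ptr=13 lookahead=$ remaining=[$]
Step 34: accept. Stack=[E] ptr=13 lookahead=$ remaining=[$]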